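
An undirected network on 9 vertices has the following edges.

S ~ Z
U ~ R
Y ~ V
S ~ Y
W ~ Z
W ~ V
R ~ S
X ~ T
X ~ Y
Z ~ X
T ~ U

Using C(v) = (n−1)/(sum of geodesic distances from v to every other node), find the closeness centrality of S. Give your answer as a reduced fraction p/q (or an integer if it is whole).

Distances from S: R:1, T:3, U:2, V:2, W:2, X:2, Y:1, Z:1. Sum = 14.
n = 9, so closeness = 8/14 = 4/7.

4/7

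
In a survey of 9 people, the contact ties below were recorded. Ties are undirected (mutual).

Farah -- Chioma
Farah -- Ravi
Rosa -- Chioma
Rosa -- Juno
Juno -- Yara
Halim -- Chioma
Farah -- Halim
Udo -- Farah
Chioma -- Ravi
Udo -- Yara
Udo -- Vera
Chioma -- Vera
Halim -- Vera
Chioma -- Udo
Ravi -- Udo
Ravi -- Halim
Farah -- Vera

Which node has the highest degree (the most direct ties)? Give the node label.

Chioma

Degrees — Chioma:6, Farah:5, Halim:4, Juno:2, Ravi:4, Rosa:2, Udo:5, Vera:4, Yara:2.
The maximum is 6, attained only by Chioma.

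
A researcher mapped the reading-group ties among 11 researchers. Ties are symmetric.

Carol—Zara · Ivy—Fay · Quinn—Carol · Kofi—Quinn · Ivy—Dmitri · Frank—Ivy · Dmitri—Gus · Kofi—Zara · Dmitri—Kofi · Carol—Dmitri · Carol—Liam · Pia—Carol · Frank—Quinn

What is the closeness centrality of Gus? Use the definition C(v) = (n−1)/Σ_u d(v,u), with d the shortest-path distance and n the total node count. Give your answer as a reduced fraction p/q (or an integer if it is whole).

Distances from Gus: Carol:2, Dmitri:1, Fay:3, Frank:3, Ivy:2, Kofi:2, Liam:3, Pia:3, Quinn:3, Zara:3. Sum = 25.
n = 11, so closeness = 10/25 = 2/5.

2/5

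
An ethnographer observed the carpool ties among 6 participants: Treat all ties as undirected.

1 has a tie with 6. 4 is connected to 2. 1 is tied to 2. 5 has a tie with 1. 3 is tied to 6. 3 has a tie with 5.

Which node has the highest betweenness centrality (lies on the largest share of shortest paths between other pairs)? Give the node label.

1

Unnormalized betweenness of each node: 1:13/2, 2:4, 3:1/2, 4:0, 5:3/2, 6:3/2.
1 has the largest value, 13/2, making it the main broker — the node through which the most shortest paths run.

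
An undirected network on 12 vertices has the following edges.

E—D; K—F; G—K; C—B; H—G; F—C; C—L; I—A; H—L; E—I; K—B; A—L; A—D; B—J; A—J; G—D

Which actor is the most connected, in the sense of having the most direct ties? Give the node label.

Degrees — A:4, B:3, C:3, D:3, E:2, F:2, G:3, H:2, I:2, J:2, K:3, L:3.
The maximum is 4, attained only by A.

A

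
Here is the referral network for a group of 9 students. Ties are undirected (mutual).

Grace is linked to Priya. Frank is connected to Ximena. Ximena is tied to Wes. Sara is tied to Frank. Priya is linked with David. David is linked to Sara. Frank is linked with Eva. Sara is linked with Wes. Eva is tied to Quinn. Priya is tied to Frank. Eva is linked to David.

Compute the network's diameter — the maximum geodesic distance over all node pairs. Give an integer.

Eccentricity of each node (its greatest distance to any other): David:3, Eva:3, Frank:2, Grace:4, Priya:3, Quinn:4, Sara:3, Wes:4, Ximena:3.
The maximum eccentricity is 4, realized for instance by the pair Quinn–Grace via Quinn – Eva – Frank – Priya – Grace. So the diameter is 4.

4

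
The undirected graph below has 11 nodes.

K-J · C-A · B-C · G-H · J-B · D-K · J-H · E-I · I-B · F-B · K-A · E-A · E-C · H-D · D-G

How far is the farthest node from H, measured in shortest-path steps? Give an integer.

4

Distances from H: A:3, B:2, C:3, D:1, E:4, F:3, G:1, I:3, J:1, K:2.
The largest is 4 (to E), so the eccentricity of H is 4.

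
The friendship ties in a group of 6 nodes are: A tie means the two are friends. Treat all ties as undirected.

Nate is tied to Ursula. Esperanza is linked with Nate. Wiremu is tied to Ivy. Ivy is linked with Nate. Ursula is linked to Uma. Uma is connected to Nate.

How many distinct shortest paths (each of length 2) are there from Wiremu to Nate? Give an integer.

1

The shortest distance is 2, and the only length-2 path is Wiremu–Ivy–Nate. So there is exactly 1 shortest path.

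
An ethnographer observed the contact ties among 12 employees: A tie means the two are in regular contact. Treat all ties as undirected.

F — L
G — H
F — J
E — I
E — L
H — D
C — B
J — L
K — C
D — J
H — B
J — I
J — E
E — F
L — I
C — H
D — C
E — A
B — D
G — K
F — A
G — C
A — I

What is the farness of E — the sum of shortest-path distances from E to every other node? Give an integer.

24

Distances from E: A:1, B:3, C:3, D:2, F:1, G:4, H:3, I:1, J:1, K:4, L:1.
Sum = 1 + 3 + 3 + 2 + 1 + 4 + 3 + 1 + 1 + 4 + 1 = 24.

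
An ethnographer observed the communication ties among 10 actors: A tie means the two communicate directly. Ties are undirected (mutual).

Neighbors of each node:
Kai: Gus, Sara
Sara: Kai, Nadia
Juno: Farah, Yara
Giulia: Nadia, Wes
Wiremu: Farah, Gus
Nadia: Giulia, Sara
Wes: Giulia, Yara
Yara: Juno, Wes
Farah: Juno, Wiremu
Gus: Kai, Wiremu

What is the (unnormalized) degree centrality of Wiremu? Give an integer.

2

Wiremu is directly tied to Farah and Gus. That is 2 neighbors, so the degree of Wiremu is 2.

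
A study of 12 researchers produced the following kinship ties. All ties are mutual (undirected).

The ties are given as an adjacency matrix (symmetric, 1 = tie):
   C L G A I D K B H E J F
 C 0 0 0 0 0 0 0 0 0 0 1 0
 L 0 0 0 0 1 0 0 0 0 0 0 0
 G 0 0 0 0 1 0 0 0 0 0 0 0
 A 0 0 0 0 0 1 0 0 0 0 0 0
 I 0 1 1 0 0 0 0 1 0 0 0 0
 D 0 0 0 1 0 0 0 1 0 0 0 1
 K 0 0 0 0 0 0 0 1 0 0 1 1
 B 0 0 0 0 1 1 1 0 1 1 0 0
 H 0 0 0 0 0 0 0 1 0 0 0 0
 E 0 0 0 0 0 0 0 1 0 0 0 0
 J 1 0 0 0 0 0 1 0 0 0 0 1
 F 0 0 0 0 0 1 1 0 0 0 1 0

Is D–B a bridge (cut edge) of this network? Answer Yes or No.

Even without that edge, D still reaches B via D – F – K – B, so the network stays connected. Not a bridge.

No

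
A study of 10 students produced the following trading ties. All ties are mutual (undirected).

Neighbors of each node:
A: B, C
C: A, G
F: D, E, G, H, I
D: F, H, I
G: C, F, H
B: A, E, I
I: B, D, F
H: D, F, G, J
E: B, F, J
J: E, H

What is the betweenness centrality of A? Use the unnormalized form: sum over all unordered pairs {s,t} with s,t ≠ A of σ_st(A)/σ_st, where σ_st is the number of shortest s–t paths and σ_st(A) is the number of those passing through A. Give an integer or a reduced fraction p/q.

7/3

Pairs whose geodesics pass through A — I–C: 1/2; E–C: 1/2; G–B: 1/3; C–B: 1.
All other pairs contribute 0.
Summing the contributions gives betweenness(A) = 7/3.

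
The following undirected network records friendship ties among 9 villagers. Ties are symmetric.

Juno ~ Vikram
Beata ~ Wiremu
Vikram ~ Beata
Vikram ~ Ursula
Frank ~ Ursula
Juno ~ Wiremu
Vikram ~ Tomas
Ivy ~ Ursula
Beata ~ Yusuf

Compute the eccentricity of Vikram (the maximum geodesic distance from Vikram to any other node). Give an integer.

2

Distances from Vikram: Beata:1, Frank:2, Ivy:2, Juno:1, Tomas:1, Ursula:1, Wiremu:2, Yusuf:2.
The largest is 2 (to Yusuf, Wiremu, Frank, and Ivy), so the eccentricity of Vikram is 2.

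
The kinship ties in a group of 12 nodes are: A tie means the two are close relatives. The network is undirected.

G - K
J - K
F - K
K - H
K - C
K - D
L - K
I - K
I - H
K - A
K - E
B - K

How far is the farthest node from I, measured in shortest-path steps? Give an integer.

2

Distances from I: A:2, B:2, C:2, D:2, E:2, F:2, G:2, H:1, J:2, K:1, L:2.
The largest is 2 (to B, G, A, J, L, C, D, F, and E), so the eccentricity of I is 2.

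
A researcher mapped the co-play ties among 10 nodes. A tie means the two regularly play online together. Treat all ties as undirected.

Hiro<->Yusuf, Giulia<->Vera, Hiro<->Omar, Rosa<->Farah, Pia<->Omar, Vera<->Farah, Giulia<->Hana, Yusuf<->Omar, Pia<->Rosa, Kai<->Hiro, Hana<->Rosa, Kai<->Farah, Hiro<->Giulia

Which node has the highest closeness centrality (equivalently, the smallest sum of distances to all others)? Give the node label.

Hiro

Farness (sum of distances to all others) for each node — Farah:17, Giulia:16, Hana:19, Hiro:15, Kai:18, Omar:18, Pia:19, Rosa:17, Vera:19, Yusuf:20.
The smallest farness is 15, for Hiro, so Hiro has the highest closeness.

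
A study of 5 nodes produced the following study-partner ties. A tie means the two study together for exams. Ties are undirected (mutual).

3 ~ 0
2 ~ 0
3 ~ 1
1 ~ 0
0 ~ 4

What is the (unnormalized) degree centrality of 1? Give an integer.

2

1 is directly tied to 0 and 3. That is 2 neighbors, so the degree of 1 is 2.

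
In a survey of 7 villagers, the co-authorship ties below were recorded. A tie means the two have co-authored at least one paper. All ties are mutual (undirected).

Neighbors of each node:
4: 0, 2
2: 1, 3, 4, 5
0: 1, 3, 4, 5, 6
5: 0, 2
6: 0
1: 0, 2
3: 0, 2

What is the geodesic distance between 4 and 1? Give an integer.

One shortest route is 4 – 0 – 1, which uses 2 edges, and 4 and 1 are not directly tied, so nothing shorter exists. So d(4,1) = 2.

2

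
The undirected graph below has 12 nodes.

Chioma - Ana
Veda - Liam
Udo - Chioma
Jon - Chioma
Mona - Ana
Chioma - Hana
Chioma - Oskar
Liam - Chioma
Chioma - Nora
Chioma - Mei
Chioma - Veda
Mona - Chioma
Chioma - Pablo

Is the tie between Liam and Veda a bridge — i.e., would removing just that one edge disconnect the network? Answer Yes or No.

No

Even without that edge, Liam still reaches Veda via Liam – Chioma – Veda, so the network stays connected. Not a bridge.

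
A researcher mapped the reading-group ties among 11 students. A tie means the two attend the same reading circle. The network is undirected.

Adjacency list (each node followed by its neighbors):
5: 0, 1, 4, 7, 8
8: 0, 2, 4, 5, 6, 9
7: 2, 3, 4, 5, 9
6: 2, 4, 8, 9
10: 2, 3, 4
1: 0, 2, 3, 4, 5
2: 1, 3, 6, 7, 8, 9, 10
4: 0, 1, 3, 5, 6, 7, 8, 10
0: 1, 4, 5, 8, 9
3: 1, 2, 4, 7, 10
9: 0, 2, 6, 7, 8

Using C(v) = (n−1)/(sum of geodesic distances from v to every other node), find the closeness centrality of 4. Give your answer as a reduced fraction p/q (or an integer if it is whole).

Distances from 4: 0:1, 1:1, 2:2, 3:1, 5:1, 6:1, 7:1, 8:1, 9:2, 10:1. Sum = 12.
n = 11, so closeness = 10/12 = 5/6.

5/6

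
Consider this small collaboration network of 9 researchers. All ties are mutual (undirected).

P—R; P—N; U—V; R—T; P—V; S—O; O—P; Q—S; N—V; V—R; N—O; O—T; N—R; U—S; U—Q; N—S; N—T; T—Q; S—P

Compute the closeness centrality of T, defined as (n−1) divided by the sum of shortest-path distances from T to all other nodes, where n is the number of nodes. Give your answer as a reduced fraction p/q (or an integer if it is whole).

Distances from T: N:1, O:1, P:2, Q:1, R:1, S:2, U:2, V:2. Sum = 12.
n = 9, so closeness = 8/12 = 2/3.

2/3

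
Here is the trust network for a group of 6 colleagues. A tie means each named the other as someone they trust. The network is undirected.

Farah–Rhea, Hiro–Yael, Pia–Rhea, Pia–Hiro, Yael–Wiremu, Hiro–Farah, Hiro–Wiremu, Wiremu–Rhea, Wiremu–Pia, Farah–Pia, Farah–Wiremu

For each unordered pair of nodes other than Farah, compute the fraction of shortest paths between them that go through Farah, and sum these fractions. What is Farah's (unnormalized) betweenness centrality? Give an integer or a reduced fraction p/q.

Pairs whose geodesics pass through Farah — Hiro–Rhea: 1/3.
All other pairs contribute 0.
Summing the contributions gives betweenness(Farah) = 1/3.

1/3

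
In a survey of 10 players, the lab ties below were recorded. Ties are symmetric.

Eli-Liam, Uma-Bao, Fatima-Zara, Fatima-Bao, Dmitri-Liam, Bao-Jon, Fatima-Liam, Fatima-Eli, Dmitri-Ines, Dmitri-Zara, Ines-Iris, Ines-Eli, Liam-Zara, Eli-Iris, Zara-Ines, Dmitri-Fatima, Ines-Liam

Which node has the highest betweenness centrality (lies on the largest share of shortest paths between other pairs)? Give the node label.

Fatima

Unnormalized betweenness of each node: Bao:15, Dmitri:1, Eli:11/2, Fatima:56/3, Ines:19/6, Iris:0, Jon:0, Liam:5/3, Uma:0, Zara:1.
Fatima has the largest value, 56/3, making it the main broker — the node through which the most shortest paths run.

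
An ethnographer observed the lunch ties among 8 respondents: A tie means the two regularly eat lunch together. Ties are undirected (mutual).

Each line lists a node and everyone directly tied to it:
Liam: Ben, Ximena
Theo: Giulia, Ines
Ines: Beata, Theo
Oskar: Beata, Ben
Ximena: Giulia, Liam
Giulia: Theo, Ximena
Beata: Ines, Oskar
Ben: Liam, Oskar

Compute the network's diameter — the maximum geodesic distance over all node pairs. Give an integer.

Eccentricity of each node (its greatest distance to any other): Beata:4, Ben:4, Giulia:4, Ines:4, Liam:4, Oskar:4, Theo:4, Ximena:4.
The maximum eccentricity is 4, realized for instance by the pair Giulia–Oskar via Giulia – Theo – Ines – Beata – Oskar. So the diameter is 4.

4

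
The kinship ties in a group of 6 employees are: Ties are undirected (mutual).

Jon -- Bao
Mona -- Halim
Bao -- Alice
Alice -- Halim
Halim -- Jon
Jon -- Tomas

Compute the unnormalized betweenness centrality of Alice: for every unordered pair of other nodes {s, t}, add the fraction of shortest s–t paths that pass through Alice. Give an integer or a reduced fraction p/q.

1

Pairs whose geodesics pass through Alice — Bao–Halim: 1/2; Bao–Mona: 1/2.
All other pairs contribute 0.
Summing the contributions gives betweenness(Alice) = 1.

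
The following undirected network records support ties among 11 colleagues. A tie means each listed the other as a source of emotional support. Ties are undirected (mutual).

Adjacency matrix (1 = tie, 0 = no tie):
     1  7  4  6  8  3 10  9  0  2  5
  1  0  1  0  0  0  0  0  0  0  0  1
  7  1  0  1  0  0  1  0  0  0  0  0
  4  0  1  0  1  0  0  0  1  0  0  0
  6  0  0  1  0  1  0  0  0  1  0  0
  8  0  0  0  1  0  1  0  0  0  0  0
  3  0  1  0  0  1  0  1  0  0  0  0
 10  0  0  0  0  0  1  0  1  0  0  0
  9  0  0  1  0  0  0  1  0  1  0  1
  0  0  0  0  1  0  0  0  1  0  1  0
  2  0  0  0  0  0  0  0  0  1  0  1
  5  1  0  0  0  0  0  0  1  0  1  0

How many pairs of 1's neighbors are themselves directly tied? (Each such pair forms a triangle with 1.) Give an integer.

0

1's neighbors are 5 and 7, but none of them are tied to each other, so no triangle contains 1.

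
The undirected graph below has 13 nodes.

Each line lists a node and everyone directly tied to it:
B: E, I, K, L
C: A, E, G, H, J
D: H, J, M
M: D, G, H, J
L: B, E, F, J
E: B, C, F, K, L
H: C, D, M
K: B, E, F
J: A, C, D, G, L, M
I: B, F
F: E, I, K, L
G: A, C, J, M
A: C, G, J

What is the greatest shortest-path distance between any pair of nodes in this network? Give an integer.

Eccentricity of each node (its greatest distance to any other): A:4, B:3, C:3, D:4, E:3, F:3, G:4, H:4, I:4, J:3, K:4, L:3, M:4.
The maximum eccentricity is 4, realized for instance by the pair K–D via K – E – C – H – D. So the diameter is 4.

4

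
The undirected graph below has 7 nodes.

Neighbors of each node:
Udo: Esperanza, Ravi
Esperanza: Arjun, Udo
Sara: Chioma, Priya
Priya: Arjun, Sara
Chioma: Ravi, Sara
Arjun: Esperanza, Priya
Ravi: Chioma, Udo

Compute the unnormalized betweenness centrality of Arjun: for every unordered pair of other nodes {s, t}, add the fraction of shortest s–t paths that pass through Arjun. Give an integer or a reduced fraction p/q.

3

Pairs whose geodesics pass through Arjun — Udo–Priya: 1; Esperanza–Priya: 1; Esperanza–Sara: 1.
All other pairs contribute 0.
Summing the contributions gives betweenness(Arjun) = 3.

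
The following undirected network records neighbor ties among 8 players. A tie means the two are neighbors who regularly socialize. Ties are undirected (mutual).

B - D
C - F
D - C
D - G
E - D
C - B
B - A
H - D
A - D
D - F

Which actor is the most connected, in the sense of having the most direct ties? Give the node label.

Degrees — A:2, B:3, C:3, D:7, E:1, F:2, G:1, H:1.
The maximum is 7, attained only by D.

D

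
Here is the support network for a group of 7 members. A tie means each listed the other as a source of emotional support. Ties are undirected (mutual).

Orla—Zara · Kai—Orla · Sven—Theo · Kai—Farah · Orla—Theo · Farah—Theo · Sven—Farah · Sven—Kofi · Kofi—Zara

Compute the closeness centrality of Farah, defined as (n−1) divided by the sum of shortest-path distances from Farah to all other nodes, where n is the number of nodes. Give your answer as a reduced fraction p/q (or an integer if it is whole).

3/5

Distances from Farah: Kai:1, Kofi:2, Orla:2, Sven:1, Theo:1, Zara:3. Sum = 10.
n = 7, so closeness = 6/10 = 3/5.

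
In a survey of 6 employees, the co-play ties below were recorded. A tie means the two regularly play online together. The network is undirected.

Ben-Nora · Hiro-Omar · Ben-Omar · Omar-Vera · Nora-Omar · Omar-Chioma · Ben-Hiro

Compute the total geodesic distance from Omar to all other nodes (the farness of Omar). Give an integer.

Distances from Omar: Ben:1, Chioma:1, Hiro:1, Nora:1, Vera:1.
Sum = 1 + 1 + 1 + 1 + 1 = 5.

5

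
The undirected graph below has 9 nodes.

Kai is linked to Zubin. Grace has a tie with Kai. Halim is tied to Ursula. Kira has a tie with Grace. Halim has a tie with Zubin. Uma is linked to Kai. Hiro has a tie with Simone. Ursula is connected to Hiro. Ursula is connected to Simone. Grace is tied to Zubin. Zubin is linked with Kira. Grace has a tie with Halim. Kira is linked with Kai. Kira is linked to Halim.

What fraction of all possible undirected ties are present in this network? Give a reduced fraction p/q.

There are 14 edges and 9 nodes, so the maximum possible is C(9,2) = 36.
Density = 14/36 = 7/18.

7/18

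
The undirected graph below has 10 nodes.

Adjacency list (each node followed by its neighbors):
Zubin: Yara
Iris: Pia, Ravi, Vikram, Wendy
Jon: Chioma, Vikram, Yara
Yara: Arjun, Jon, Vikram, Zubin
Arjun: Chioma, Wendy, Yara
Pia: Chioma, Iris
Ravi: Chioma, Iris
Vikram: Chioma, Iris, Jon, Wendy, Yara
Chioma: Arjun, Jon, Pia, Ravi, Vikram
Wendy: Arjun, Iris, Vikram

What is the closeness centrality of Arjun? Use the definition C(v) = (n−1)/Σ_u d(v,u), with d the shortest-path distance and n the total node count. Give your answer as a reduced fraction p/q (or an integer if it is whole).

Distances from Arjun: Chioma:1, Iris:2, Jon:2, Pia:2, Ravi:2, Vikram:2, Wendy:1, Yara:1, Zubin:2. Sum = 15.
n = 10, so closeness = 9/15 = 3/5.

3/5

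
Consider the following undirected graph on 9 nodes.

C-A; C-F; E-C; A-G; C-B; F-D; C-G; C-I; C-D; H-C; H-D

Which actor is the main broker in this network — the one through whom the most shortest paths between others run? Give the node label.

Unnormalized betweenness of each node: A:0, B:0, C:49/2, D:1/2, E:0, F:0, G:0, H:0, I:0.
C has the largest value, 49/2, making it the main broker — the node through which the most shortest paths run.

C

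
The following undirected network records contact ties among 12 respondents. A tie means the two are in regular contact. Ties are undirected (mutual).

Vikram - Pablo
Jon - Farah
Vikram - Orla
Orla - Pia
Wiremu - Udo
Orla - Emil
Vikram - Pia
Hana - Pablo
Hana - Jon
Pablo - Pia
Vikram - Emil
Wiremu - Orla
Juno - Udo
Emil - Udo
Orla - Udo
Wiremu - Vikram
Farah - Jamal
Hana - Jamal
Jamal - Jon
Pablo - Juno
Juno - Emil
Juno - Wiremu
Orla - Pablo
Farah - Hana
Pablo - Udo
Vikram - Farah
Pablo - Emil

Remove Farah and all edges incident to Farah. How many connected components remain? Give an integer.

1

Farah's neighbors (Hana, Jamal, Jon, and Vikram) remain reachable from one another through other ties, so the rest of the network stays in one piece.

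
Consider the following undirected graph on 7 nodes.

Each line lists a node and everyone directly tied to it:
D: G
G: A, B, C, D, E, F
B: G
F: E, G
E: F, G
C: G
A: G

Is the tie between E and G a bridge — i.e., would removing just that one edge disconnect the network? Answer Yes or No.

Even without that edge, E still reaches G via E – F – G, so the network stays connected. Not a bridge.

No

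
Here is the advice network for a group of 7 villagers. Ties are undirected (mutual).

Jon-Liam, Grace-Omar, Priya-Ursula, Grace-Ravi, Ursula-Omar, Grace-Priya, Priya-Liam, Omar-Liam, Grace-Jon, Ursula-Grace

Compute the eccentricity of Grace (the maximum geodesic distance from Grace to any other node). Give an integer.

Distances from Grace: Jon:1, Liam:2, Omar:1, Priya:1, Ravi:1, Ursula:1.
The largest is 2 (to Liam), so the eccentricity of Grace is 2.

2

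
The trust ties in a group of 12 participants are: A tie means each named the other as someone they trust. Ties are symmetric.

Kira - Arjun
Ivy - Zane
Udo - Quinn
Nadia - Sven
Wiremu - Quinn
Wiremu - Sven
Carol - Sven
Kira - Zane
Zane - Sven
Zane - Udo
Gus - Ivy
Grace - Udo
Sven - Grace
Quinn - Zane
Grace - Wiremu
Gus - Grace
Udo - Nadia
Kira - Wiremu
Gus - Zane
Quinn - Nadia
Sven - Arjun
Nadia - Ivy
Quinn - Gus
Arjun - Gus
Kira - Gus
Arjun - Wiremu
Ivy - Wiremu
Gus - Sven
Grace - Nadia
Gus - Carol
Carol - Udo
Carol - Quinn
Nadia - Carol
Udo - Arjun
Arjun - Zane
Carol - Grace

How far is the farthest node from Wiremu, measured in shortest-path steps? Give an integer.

2

Distances from Wiremu: Arjun:1, Carol:2, Grace:1, Gus:2, Ivy:1, Kira:1, Nadia:2, Quinn:1, Sven:1, Udo:2, Zane:2.
The largest is 2 (to Zane, Nadia, Gus, Udo, and Carol), so the eccentricity of Wiremu is 2.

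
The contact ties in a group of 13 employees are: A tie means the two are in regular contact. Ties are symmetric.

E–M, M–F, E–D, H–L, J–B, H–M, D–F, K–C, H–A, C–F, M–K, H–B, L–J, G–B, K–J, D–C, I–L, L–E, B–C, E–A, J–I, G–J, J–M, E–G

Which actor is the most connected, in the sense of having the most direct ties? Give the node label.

Degrees — A:2, B:4, C:4, D:3, E:5, F:3, G:3, H:4, I:2, J:6, K:3, L:4, M:5.
The maximum is 6, attained only by J.

J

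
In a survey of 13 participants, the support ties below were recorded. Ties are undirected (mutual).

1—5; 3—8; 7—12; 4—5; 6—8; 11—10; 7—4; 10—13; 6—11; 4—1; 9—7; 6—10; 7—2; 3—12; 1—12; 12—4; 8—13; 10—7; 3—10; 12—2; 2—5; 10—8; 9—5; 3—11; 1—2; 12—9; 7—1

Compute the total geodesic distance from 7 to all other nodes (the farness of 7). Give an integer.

18

Distances from 7: 1:1, 2:1, 3:2, 4:1, 5:2, 6:2, 8:2, 9:1, 10:1, 11:2, 12:1, 13:2.
Sum = 1 + 1 + 2 + 1 + 2 + 2 + 2 + 1 + 1 + 2 + 1 + 2 = 18.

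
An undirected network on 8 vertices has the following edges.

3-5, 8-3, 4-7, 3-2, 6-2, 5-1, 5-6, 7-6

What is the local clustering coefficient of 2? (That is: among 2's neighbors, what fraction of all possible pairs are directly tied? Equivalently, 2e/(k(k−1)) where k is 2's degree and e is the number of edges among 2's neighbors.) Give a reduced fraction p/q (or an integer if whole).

0

2's neighbors: 3 and 6 (k = 2).
Possible neighbor pairs: C(2,2) = 1. Edges among them: none → e = 0.
Clustering(2) = 0/1.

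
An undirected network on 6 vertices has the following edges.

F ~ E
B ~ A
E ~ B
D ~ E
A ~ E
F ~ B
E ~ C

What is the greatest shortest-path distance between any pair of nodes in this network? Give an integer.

Eccentricity of each node (its greatest distance to any other): A:2, B:2, C:2, D:2, E:1, F:2.
The maximum eccentricity is 2, realized for instance by the pair A–C via A – E – C. So the diameter is 2.

2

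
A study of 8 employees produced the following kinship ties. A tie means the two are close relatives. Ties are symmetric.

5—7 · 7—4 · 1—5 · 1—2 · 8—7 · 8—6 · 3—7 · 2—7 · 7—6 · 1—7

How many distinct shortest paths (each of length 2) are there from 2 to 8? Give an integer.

1

The shortest distance is 2, and the only length-2 path is 2–7–8. So there is exactly 1 shortest path.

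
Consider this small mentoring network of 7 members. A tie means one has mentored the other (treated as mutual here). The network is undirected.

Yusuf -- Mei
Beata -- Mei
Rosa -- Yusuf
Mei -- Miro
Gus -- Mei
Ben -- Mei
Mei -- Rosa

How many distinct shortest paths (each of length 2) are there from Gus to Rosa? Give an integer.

The shortest distance is 2, and the only length-2 path is Gus–Mei–Rosa. So there is exactly 1 shortest path.

1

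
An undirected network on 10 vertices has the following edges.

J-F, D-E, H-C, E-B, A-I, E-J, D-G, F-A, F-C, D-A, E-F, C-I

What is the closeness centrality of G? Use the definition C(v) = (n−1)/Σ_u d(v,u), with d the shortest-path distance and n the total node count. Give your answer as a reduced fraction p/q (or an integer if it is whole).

Distances from G: A:2, B:3, C:4, D:1, E:2, F:3, H:5, I:3, J:3. Sum = 26.
n = 10, so closeness = 9/26.

9/26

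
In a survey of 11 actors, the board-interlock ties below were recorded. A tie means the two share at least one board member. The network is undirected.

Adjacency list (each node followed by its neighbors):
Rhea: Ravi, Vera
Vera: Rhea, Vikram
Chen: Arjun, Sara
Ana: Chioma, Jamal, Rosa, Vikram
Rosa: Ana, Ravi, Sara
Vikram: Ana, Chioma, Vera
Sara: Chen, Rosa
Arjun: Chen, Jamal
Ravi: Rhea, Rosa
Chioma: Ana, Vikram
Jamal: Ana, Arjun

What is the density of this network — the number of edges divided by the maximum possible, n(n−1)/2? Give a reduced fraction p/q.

13/55

There are 13 edges and 11 nodes, so the maximum possible is C(11,2) = 55.
Density = 13/55.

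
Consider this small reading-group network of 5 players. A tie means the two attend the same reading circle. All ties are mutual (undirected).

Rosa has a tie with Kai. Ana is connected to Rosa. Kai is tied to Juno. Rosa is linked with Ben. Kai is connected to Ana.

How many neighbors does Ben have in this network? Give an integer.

1

Ben is directly tied to Rosa. That is 1 neighbor, so the degree of Ben is 1.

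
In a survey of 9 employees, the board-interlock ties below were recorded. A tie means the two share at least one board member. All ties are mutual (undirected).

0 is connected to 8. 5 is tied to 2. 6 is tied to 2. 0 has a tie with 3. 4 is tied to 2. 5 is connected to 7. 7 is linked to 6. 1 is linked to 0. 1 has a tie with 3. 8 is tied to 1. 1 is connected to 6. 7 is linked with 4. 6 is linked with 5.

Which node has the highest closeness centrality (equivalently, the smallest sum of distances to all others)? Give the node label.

6

Farness (sum of distances to all others) for each node — 0:18, 1:13, 2:16, 3:19, 4:21, 5:16, 6:12, 7:16, 8:19.
The smallest farness is 12, for 6, so 6 has the highest closeness.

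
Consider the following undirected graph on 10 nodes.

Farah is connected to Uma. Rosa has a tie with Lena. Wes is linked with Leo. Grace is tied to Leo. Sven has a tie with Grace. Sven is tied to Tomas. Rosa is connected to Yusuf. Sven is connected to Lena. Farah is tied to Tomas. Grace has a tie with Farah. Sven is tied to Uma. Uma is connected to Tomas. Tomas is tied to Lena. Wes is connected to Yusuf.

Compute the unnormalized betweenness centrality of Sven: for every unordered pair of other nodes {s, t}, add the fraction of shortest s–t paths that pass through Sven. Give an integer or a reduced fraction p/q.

Pairs whose geodesics pass through Sven — Rosa–Grace: 1; Rosa–Uma: 1/2; Yusuf–Uma: 1/2; Wes–Uma: 1/2; Wes–Tomas: 1/3; Leo–Uma: 1/2; Leo–Tomas: 1/2; Leo–Lena: 1; Grace–Uma: 1/2; Grace–Tomas: 1/2; Grace–Lena: 1; Uma–Lena: 1/2.
All other pairs contribute 0.
Summing the contributions gives betweenness(Sven) = 22/3.

22/3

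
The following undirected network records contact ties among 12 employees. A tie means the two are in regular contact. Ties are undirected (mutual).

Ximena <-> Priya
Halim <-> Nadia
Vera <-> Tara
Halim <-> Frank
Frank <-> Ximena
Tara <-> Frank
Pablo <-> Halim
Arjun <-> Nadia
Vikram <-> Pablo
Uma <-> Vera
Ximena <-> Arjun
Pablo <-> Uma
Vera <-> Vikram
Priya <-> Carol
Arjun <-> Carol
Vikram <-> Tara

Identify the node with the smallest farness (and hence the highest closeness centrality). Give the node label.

Frank

Farness (sum of distances to all others) for each node — Arjun:27, Carol:35, Frank:21, Halim:22, Nadia:26, Pablo:25, Priya:32, Tara:24, Uma:32, Vera:30, Vikram:28, Ximena:24.
The smallest farness is 21, for Frank, so Frank has the highest closeness.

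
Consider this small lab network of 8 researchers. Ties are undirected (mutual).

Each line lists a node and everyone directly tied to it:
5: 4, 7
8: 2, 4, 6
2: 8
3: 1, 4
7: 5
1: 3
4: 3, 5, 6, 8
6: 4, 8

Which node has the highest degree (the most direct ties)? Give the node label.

4

Degrees — 1:1, 2:1, 3:2, 4:4, 5:2, 6:2, 7:1, 8:3.
The maximum is 4, attained only by 4.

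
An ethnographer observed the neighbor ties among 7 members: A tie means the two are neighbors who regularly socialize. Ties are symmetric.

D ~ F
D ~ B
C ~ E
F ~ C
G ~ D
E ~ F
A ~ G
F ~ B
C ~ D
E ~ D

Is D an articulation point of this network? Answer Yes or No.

Yes

Removing D leaves {A and G} with no path to {B, C, E, and F}, so the network splits into 2 components. D is a cut vertex.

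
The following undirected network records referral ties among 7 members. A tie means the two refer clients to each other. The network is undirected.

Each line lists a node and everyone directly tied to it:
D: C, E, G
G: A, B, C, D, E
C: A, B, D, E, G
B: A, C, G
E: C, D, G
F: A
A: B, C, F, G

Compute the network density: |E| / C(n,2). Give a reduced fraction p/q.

4/7

There are 12 edges and 7 nodes, so the maximum possible is C(7,2) = 21.
Density = 12/21 = 4/7.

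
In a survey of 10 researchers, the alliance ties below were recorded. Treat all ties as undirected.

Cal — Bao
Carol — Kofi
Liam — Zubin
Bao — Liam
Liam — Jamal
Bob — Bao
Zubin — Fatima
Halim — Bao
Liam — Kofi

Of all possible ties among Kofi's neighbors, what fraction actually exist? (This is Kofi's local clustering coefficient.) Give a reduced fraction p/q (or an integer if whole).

Kofi's neighbors: Carol and Liam (k = 2).
Possible neighbor pairs: C(2,2) = 1. Edges among them: none → e = 0.
Clustering(Kofi) = 0/1.

0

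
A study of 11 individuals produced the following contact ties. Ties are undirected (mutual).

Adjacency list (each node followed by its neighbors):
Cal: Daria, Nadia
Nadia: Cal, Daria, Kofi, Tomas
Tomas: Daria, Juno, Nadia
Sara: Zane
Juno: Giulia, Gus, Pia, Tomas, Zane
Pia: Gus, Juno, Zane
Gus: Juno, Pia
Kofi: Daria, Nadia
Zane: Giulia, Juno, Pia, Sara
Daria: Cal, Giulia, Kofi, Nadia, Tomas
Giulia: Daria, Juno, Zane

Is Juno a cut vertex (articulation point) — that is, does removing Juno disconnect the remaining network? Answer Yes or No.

Even without Juno, every remaining node can still reach every other (the residual graph is connected), so Juno is not a cut vertex.

No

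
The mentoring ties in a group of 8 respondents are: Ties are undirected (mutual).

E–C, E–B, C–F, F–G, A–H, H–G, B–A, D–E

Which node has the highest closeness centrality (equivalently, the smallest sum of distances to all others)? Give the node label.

E

Farness (sum of distances to all others) for each node — A:15, B:14, C:14, D:19, E:13, F:15, G:16, H:16.
The smallest farness is 13, for E, so E has the highest closeness.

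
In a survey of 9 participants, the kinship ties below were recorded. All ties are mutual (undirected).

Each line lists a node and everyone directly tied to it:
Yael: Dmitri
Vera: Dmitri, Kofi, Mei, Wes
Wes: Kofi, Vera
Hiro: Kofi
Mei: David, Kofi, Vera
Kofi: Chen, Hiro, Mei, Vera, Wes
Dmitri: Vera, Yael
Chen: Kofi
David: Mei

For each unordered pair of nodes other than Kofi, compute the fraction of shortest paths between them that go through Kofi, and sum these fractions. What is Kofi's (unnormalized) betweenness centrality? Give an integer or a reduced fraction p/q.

14

Pairs whose geodesics pass through Kofi — Dmitri–Chen: 1; Dmitri–Hiro: 1; Chen–Yael: 1; Chen–Mei: 1; Chen–Wes: 1; Chen–Vera: 1; Chen–David: 1; Chen–Hiro: 1; Yael–Hiro: 1; Mei–Wes: 1/2; Mei–Hiro: 1; Wes–David: 1/2; Wes–Hiro: 1; Vera–Hiro: 1 … (+1 more pairs).
All other pairs contribute 0.
Summing the contributions gives betweenness(Kofi) = 14.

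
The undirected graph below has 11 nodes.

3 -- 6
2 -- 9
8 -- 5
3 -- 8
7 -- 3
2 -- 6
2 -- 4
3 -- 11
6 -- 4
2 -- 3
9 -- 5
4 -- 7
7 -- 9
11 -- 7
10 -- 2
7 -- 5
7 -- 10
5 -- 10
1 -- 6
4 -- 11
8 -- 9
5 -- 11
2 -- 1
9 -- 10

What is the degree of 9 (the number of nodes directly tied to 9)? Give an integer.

5

9 is directly tied to 2, 5, 7, 8, and 10. That is 5 neighbors, so the degree of 9 is 5.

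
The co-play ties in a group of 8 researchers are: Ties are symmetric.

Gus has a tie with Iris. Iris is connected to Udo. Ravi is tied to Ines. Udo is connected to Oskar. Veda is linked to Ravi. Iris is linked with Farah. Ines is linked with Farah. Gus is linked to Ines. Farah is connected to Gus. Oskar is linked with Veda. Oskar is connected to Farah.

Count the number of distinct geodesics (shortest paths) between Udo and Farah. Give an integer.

2

The shortest distance is 2. The length-2 paths are: Udo–Iris–Farah; Udo–Oskar–Farah.
That gives 2 distinct shortest paths.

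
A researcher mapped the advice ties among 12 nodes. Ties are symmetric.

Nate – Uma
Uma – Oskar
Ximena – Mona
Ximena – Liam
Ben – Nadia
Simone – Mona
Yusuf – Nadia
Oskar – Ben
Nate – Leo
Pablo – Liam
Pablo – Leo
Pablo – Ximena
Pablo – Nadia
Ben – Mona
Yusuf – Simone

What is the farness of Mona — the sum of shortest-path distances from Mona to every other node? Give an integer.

Distances from Mona: Ben:1, Leo:3, Liam:2, Nadia:2, Nate:4, Oskar:2, Pablo:2, Simone:1, Uma:3, Ximena:1, Yusuf:2.
Sum = 1 + 3 + 2 + 2 + 4 + 2 + 2 + 1 + 3 + 1 + 2 = 23.

23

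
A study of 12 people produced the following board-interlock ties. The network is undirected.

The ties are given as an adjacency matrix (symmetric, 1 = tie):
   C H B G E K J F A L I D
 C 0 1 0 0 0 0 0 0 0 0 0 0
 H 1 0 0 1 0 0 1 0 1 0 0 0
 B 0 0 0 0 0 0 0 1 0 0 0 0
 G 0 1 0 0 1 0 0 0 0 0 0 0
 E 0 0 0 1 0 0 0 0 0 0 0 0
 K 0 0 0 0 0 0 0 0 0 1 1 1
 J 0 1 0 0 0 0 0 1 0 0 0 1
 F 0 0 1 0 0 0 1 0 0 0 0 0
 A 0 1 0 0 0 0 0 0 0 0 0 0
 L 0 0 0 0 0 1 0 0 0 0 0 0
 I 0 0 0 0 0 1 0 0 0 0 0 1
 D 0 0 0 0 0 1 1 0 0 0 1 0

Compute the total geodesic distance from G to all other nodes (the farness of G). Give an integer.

31

Distances from G: A:2, B:4, C:2, D:3, E:1, F:3, H:1, I:4, J:2, K:4, L:5.
Sum = 2 + 4 + 2 + 3 + 1 + 3 + 1 + 4 + 2 + 4 + 5 = 31.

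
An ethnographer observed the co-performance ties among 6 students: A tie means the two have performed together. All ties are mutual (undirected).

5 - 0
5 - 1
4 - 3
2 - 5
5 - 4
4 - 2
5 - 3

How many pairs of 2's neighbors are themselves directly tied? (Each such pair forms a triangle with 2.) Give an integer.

2's neighbors: 4 and 5.
Neighbor pairs that are themselves tied: 2–4–5. Each forms one triangle with 2, for 1 in total.

1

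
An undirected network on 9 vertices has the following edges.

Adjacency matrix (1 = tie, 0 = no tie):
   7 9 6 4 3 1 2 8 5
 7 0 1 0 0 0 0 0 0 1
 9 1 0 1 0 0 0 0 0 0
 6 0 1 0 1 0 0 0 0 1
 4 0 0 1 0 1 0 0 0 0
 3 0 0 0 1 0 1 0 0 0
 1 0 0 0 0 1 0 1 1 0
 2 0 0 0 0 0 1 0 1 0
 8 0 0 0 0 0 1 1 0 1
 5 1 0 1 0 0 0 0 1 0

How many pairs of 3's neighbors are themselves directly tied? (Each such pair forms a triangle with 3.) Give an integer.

3's neighbors are 1 and 4, but none of them are tied to each other, so no triangle contains 3.

0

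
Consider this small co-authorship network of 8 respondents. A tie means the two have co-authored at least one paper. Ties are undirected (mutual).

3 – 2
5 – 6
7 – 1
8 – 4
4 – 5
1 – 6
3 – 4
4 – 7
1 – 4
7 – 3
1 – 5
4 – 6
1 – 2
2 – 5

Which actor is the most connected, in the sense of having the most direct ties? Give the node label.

Degrees — 1:5, 2:3, 3:3, 4:6, 5:4, 6:3, 7:3, 8:1.
The maximum is 6, attained only by 4.

4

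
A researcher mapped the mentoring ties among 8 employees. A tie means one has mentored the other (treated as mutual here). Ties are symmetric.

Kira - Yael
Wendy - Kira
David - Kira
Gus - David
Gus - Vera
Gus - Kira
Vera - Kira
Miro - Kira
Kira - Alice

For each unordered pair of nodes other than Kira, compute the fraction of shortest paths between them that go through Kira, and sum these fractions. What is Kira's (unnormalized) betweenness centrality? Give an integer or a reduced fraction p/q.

37/2

Pairs whose geodesics pass through Kira — Wendy–Vera: 1; Wendy–Gus: 1; Wendy–Alice: 1; Wendy–Miro: 1; Wendy–David: 1; Wendy–Yael: 1; Vera–Alice: 1; Vera–Miro: 1; Vera–David: 1/2; Vera–Yael: 1; Gus–Alice: 1; Gus–Miro: 1; Gus–Yael: 1; Alice–Miro: 1 … (+5 more pairs).
All other pairs contribute 0.
Summing the contributions gives betweenness(Kira) = 37/2.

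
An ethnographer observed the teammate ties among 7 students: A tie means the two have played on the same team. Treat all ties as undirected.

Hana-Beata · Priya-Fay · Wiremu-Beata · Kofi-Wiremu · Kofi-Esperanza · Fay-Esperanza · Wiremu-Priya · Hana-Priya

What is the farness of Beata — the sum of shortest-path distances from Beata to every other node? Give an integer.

12

Distances from Beata: Esperanza:3, Fay:3, Hana:1, Kofi:2, Priya:2, Wiremu:1.
Sum = 3 + 3 + 1 + 2 + 2 + 1 = 12.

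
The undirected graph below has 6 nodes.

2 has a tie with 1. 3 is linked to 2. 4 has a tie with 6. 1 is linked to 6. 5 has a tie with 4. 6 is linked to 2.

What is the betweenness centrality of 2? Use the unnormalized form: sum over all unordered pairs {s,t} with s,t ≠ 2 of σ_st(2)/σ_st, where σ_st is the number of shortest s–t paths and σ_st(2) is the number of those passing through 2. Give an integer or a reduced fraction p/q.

Pairs whose geodesics pass through 2 — 3–5: 1; 3–6: 1; 3–1: 1; 3–4: 1.
All other pairs contribute 0.
Summing the contributions gives betweenness(2) = 4.

4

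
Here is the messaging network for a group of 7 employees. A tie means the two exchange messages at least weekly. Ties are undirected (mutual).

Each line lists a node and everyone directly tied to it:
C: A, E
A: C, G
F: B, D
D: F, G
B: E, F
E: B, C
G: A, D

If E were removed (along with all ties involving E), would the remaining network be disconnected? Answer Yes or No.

No

Even without E, every remaining node can still reach every other (the residual graph is connected), so E is not a cut vertex.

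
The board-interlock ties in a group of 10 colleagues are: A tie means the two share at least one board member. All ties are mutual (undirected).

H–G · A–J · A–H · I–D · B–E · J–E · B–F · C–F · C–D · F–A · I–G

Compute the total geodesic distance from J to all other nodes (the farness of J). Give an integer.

22

Distances from J: A:1, B:2, C:3, D:4, E:1, F:2, G:3, H:2, I:4.
Sum = 1 + 2 + 3 + 4 + 1 + 2 + 3 + 2 + 4 = 22.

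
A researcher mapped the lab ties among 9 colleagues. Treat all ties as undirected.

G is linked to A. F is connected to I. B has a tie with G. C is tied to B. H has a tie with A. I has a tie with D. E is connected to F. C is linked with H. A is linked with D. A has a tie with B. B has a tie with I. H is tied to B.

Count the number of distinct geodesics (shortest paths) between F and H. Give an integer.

1

The shortest distance is 3, and the only length-3 path is F–I–B–H. So there is exactly 1 shortest path.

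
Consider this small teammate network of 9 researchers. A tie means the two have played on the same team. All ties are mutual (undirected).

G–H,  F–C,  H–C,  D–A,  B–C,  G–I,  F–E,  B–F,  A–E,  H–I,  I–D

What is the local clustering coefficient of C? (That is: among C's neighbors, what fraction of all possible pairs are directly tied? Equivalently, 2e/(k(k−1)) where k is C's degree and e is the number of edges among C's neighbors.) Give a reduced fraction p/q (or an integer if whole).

C's neighbors: B, F, and H (k = 3).
Possible neighbor pairs: C(3,2) = 3. Edges among them: B–F → e = 1.
Clustering(C) = 1/3.

1/3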